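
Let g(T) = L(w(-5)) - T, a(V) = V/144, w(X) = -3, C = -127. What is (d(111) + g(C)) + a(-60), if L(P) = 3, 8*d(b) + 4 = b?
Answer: 3431/24 ≈ 142.96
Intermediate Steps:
d(b) = -½ + b/8
a(V) = V/144 (a(V) = V*(1/144) = V/144)
g(T) = 3 - T
(d(111) + g(C)) + a(-60) = ((-½ + (⅛)*111) + (3 - 1*(-127))) + (1/144)*(-60) = ((-½ + 111/8) + (3 + 127)) - 5/12 = (107/8 + 130) - 5/12 = 1147/8 - 5/12 = 3431/24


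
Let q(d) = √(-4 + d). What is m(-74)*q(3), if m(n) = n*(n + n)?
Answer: 10952*I ≈ 10952.0*I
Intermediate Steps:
m(n) = 2*n² (m(n) = n*(2*n) = 2*n²)
m(-74)*q(3) = (2*(-74)²)*√(-4 + 3) = (2*5476)*√(-1) = 10952*I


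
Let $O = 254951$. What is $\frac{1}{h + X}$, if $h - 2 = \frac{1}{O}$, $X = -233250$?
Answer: $- \frac{254951}{59466810847} \approx -4.2873 \cdot 10^{-6}$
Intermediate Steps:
$h = \frac{509903}{254951}$ ($h = 2 + \frac{1}{254951} = \frac{509903}{254951} \approx 2.0$)
$\frac{1}{h + X} = \frac{1}{\frac{509903}{254951} - 233250} = \frac{1}{- \frac{59466810847}{254951}} = - \frac{254951}{59466810847}$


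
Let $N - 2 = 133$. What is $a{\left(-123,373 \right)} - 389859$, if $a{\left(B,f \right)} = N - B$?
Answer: $-389601$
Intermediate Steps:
$N = 135$ ($N = 2 + 133 = 135$)
$a{\left(B,f \right)} = 135 - B$
$a{\left(-123,373 \right)} - 389859 = \left(135 - -123\right) - 389859 = \left(135 + 123\right) - 389859 = 258 - 389859 = -389601$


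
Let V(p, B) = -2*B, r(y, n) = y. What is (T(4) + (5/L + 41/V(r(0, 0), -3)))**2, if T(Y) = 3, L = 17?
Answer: 1067089/10404 ≈ 102.57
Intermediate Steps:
(T(4) + (5/L + 41/V(r(0, 0), -3)))**2 = (3 + (5/17 + 41/((-2*(-3)))))**2 = (3 + (5*(1/17) + 41/6))**2 = (3 + (5/17 + 41*(1/6)))**2 = (3 + (5/17 + 41/6))**2 = (3 + 727/102)**2 = (1033/102)**2 = 1067089/10404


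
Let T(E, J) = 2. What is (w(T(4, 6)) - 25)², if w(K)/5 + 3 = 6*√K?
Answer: 3400 - 2400*√2 ≈ 5.8875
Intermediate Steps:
w(K) = -15 + 30*√K (w(K) = -15 + 5*(6*√K) = -15 + 30*√K)
(w(T(4, 6)) - 25)² = ((-15 + 30*√2) - 25)² = (-40 + 30*√2)²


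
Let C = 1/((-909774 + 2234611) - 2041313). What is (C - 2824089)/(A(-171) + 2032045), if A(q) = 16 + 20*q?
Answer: -2023391990365/1453472589116 ≈ -1.3921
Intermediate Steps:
C = -1/716476 (C = 1/(1324837 - 2041313) = 1/(-716476) = -1/716476 ≈ -1.3957e-6)
(C - 2824089)/(A(-171) + 2032045) = (-1/716476 - 2824089)/((16 + 20*(-171)) + 2032045) = -2023391990365/(716476*((16 - 3420) + 2032045)) = -2023391990365/(716476*(-3404 + 2032045)) = -2023391990365/716476/2028641 = -2023391990365/716476*1/2028641 = -2023391990365/1453472589116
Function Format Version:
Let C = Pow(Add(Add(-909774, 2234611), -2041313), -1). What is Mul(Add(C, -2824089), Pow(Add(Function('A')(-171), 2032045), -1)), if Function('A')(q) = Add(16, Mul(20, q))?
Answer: Rational(-2023391990365, 1453472589116) ≈ -1.3921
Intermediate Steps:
C = Rational(-1, 716476) (C = Pow(Add(1324837, -2041313), -1) = Pow(-716476, -1) = Rational(-1, 716476) ≈ -1.3957e-6)
Mul(Add(C, -2824089), Pow(Add(Function('A')(-171), 2032045), -1)) = Mul(Add(Rational(-1, 716476), -2824089), Pow(Add(Add(16, Mul(20, -171)), 2032045), -1)) = Mul(Rational(-2023391990365, 716476), Pow(Add(Add(16, -3420), 2032045), -1)) = Mul(Rational(-2023391990365, 716476), Pow(Add(-3404, 2032045), -1)) = Mul(Rational(-2023391990365, 716476), Pow(2028641, -1)) = Mul(Rational(-2023391990365, 716476), Rational(1, 2028641)) = Rational(-2023391990365, 1453472589116)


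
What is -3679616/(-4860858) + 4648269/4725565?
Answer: 19991420068921/11485150217385 ≈ 1.7406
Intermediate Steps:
-3679616/(-4860858) + 4648269/4725565 = -3679616*(-1/4860858) + 4648269*(1/4725565) = 1839808/2430429 + 4648269/4725565 = 19991420068921/11485150217385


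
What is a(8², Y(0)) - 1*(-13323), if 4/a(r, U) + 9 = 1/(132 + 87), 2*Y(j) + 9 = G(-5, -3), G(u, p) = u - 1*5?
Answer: 13122717/985 ≈ 13323.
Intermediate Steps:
G(u, p) = -5 + u (G(u, p) = u - 5 = -5 + u)
Y(j) = -19/2 (Y(j) = -9/2 + (-5 - 5)/2 = -9/2 + (½)*(-10) = -9/2 - 5 = -19/2)
a(r, U) = -438/985 (a(r, U) = 4/(-9 + 1/(132 + 87)) = 4/(-9 + 1/219) = 4/(-1970/219) = 4*(-219/1970) = -438/985)
a(8², Y(0)) - 1*(-13323) = -438/985 - 1*(-13323) = -438/985 + 13323 = 13122717/985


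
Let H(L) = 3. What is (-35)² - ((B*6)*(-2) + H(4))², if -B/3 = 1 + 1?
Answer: -4400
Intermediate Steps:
B = -6 (B = -3*(1 + 1) = -3*2 = -6)
(-35)² - ((B*6)*(-2) + H(4))² = (-35)² - (-6*6*(-2) + 3)² = 1225 - (-36*(-2) + 3)² = 1225 - (72 + 3)² = 1225 - 1*75² = 1225 - 1*5625 = 1225 - 5625 = -4400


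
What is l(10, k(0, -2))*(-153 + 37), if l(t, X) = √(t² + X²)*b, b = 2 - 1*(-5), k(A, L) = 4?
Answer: -1624*√29 ≈ -8745.5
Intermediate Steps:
b = 7 (b = 2 + 5 = 7)
l(t, X) = 7*√(X² + t²) (l(t, X) = √(t² + X²)*7 = √(X² + t²)*7 = 7*√(X² + t²))
l(10, k(0, -2))*(-153 + 37) = (7*√(4² + 10²))*(-153 + 37) = (7*√(16 + 100))*(-116) = (7*√116)*(-116) = (7*(2*√29))*(-116) = (14*√29)*(-116) = -1624*√29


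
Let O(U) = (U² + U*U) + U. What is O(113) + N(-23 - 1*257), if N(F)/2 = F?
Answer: 25091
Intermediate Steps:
N(F) = 2*F
O(U) = U + 2*U² (O(U) = (U² + U²) + U = 2*U² + U = U + 2*U²)
O(113) + N(-23 - 1*257) = 113*(1 + 2*113) + 2*(-23 - 1*257) = 113*(1 + 226) + 2*(-23 - 257) = 113*227 + 2*(-280) = 25651 - 560 = 25091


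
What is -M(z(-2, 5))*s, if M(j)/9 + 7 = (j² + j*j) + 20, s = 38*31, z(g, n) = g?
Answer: -222642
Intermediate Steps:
s = 1178
M(j) = 117 + 18*j² (M(j) = -63 + 9*((j² + j*j) + 20) = -63 + 9*((j² + j²) + 20) = -63 + 9*(2*j² + 20) = -63 + 9*(20 + 2*j²) = -63 + (180 + 18*j²) = 117 + 18*j²)
-M(z(-2, 5))*s = -(117 + 18*(-2)²)*1178 = -(117 + 18*4)*1178 = -(117 + 72)*1178 = -189*1178 = -1*222642 = -222642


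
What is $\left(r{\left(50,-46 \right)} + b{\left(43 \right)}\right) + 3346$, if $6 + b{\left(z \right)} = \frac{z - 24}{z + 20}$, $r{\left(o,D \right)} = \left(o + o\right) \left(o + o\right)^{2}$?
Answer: $\frac{63210439}{63} \approx 1.0033 \cdot 10^{6}$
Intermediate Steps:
$r{\left(o,D \right)} = 8 o^{3}$ ($r{\left(o,D \right)} = 2 o \left(2 o\right)^{2} = 2 o 4 o^{2} = 8 o^{3}$)
$b{\left(z \right)} = -6 + \frac{-24 + z}{20 + z}$ ($b{\left(z \right)} = -6 + \frac{z - 24}{z + 20} = -6 + \frac{-24 + z}{20 + z}$)
$\left(r{\left(50,-46 \right)} + b{\left(43 \right)}\right) + 3346 = \left(8 \cdot 50^{3} + \frac{-144 - 215}{20 + 43}\right) + 3346 = \left(8 \cdot 125000 + \frac{-144 - 215}{63}\right) + 3346 = \left(1000000 + \frac{1}{63} \left(-359\right)\right) + 3346 = \left(1000000 - \frac{359}{63}\right) + 3346 = \frac{62999641}{63} + 3346 = \frac{63210439}{63}$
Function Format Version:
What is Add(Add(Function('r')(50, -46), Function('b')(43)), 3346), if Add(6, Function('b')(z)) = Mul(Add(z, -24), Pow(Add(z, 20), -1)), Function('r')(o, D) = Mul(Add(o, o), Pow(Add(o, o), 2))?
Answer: Rational(63210439, 63) ≈ 1.0033e+6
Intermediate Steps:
Function('r')(o, D) = Mul(8, Pow(o, 3)) (Function('r')(o, D) = Mul(Mul(2, o), Pow(Mul(2, o), 2)) = Mul(Mul(2, o), Mul(4, Pow(o, 2))) = Mul(8, Pow(o, 3)))
Function('b')(z) = Add(-6, Mul(Pow(Add(20, z), -1), Add(-24, z))) (Function('b')(z) = Add(-6, Mul(Add(z, -24), Pow(Add(z, 20), -1))) = Add(-6, Mul(Add(-24, z), Pow(Add(20, z), -1))) = Add(-6, Mul(Pow(Add(20, z), -1), Add(-24, z))))
Add(Add(Function('r')(50, -46), Function('b')(43)), 3346) = Add(Add(Mul(8, Pow(50, 3)), Mul(Pow(Add(20, 43), -1), Add(-144, Mul(-5, 43)))), 3346) = Add(Add(Mul(8, 125000), Mul(Pow(63, -1), Add(-144, -215))), 3346) = Add(Add(1000000, Mul(Rational(1, 63), -359)), 3346) = Add(Add(1000000, Rational(-359, 63)), 3346) = Add(Rational(62999641, 63), 3346) = Rational(63210439, 63)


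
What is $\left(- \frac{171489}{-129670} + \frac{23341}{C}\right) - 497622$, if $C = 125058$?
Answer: $- \frac{2017387166299022}{4054067715} \approx -4.9762 \cdot 10^{5}$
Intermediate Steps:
$\left(- \frac{171489}{-129670} + \frac{23341}{C}\right) - 497622 = \left(- \frac{171489}{-129670} + \frac{23341}{125058}\right) - 497622 = \left(\left(-171489\right) \left(- \frac{1}{129670}\right) + 23341 \cdot \frac{1}{125058}\right) - 497622 = \left(\frac{171489}{129670} + \frac{23341}{125058}\right) - 497622 = \frac{6118174708}{4054067715} - 497622 = - \frac{2017387166299022}{4054067715}$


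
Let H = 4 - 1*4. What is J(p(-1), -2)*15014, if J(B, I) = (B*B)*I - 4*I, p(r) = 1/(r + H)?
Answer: 90084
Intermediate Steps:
H = 0 (H = 4 - 4 = 0)
p(r) = 1/r (p(r) = 1/(r + 0) = 1/r)
J(B, I) = -4*I + I*B² (J(B, I) = B²*I - 4*I = I*B² - 4*I = -4*I + I*B²)
J(p(-1), -2)*15014 = -2*(-4 + (1/(-1))²)*15014 = -2*(-4 + (-1)²)*15014 = -2*(-4 + 1)*15014 = -2*(-3)*15014 = 6*15014 = 90084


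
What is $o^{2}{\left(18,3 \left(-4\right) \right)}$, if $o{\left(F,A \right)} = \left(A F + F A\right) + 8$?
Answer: $179776$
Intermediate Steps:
$o{\left(F,A \right)} = 8 + 2 A F$ ($o{\left(F,A \right)} = \left(A F + A F\right) + 8 = 2 A F + 8 = 8 + 2 A F$)
$o^{2}{\left(18,3 \left(-4\right) \right)} = \left(8 + 2 \cdot 3 \left(-4\right) 18\right)^{2} = \left(8 + 2 \left(-12\right) 18\right)^{2} = \left(8 - 432\right)^{2} = \left(-424\right)^{2} = 179776$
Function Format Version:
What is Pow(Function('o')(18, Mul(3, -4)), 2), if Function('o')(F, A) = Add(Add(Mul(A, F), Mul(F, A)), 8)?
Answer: 179776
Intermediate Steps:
Function('o')(F, A) = Add(8, Mul(2, A, F)) (Function('o')(F, A) = Add(Add(Mul(A, F), Mul(A, F)), 8) = Add(Mul(2, A, F), 8) = Add(8, Mul(2, A, F)))
Pow(Function('o')(18, Mul(3, -4)), 2) = Pow(Add(8, Mul(2, Mul(3, -4), 18)), 2) = Pow(Add(8, Mul(2, -12, 18)), 2) = Pow(Add(8, -432), 2) = Pow(-424, 2) = 179776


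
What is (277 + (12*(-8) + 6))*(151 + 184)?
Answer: 62645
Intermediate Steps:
(277 + (12*(-8) + 6))*(151 + 184) = (277 + (-96 + 6))*335 = (277 - 90)*335 = 187*335 = 62645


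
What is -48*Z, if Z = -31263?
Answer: 1500624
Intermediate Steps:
-48*Z = -48*(-31263) = 1500624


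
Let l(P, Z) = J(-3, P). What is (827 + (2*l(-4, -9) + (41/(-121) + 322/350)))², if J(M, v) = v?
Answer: 6146596268289/9150625 ≈ 6.7171e+5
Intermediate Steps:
l(P, Z) = P
(827 + (2*l(-4, -9) + (41/(-121) + 322/350)))² = (827 + (2*(-4) + (41/(-121) + 322/350)))² = (827 + (-8 + (41*(-1/121) + 322*(1/350))))² = (827 + (-8 + (-41/121 + 23/25)))² = (827 + (-8 + 1758/3025))² = (827 - 22442/3025)² = (2479233/3025)² = 6146596268289/9150625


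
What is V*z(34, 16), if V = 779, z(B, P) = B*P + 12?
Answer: 433124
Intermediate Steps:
z(B, P) = 12 + B*P
V*z(34, 16) = 779*(12 + 34*16) = 779*(12 + 544) = 779*556 = 433124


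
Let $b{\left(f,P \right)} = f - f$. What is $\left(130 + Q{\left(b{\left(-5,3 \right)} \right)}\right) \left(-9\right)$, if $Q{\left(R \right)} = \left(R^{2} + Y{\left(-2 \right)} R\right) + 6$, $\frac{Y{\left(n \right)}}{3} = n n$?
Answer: $-1224$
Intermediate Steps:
$Y{\left(n \right)} = 3 n^{2}$ ($Y{\left(n \right)} = 3 n n = 3 n^{2}$)
$b{\left(f,P \right)} = 0$
$Q{\left(R \right)} = 6 + R^{2} + 12 R$ ($Q{\left(R \right)} = \left(R^{2} + 3 \left(-2\right)^{2} R\right) + 6 = \left(R^{2} + 3 \cdot 4 R\right) + 6 = \left(R^{2} + 12 R\right) + 6 = 6 + R^{2} + 12 R$)
$\left(130 + Q{\left(b{\left(-5,3 \right)} \right)}\right) \left(-9\right) = \left(130 + \left(6 + 0^{2} + 12 \cdot 0\right)\right) \left(-9\right) = \left(130 + \left(6 + 0 + 0\right)\right) \left(-9\right) = \left(130 + 6\right) \left(-9\right) = 136 \left(-9\right) = -1224$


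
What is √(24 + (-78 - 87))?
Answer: I*√141 ≈ 11.874*I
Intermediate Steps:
√(24 + (-78 - 87)) = √(24 - 165) = √(-141) = I*√141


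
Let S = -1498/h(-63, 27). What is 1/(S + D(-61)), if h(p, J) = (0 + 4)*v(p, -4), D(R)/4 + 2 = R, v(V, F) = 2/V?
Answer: 4/46179 ≈ 8.6619e-5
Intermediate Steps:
D(R) = -8 + 4*R
h(p, J) = 8/p (h(p, J) = (0 + 4)*(2/p) = 4*(2/p) = 8/p)
S = 47187/4 (S = -1498/(8/(-63)) = -1498/(8*(-1/63)) = -1498/(-8/63) = -1498*(-63/8) = 47187/4 ≈ 11797.)
1/(S + D(-61)) = 1/(47187/4 + (-8 + 4*(-61))) = 1/(47187/4 + (-8 - 244)) = 1/(47187/4 - 252) = 1/(46179/4) = 4/46179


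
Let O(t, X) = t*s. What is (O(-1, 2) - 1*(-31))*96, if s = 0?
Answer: 2976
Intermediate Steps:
O(t, X) = 0 (O(t, X) = t*0 = 0)
(O(-1, 2) - 1*(-31))*96 = (0 - 1*(-31))*96 = (0 + 31)*96 = 31*96 = 2976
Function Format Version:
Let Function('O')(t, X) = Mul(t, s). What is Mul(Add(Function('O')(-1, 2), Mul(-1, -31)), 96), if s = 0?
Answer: 2976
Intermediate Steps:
Function('O')(t, X) = 0 (Function('O')(t, X) = Mul(t, 0) = 0)
Mul(Add(Function('O')(-1, 2), Mul(-1, -31)), 96) = Mul(Add(0, Mul(-1, -31)), 96) = Mul(Add(0, 31), 96) = Mul(31, 96) = 2976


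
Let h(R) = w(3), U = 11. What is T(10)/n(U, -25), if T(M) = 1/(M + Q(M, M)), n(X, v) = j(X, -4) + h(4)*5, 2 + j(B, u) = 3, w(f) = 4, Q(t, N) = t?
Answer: 1/420 ≈ 0.0023810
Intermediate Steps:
h(R) = 4
j(B, u) = 1 (j(B, u) = -2 + 3 = 1)
n(X, v) = 21 (n(X, v) = 1 + 4*5 = 1 + 20 = 21)
T(M) = 1/(2*M) (T(M) = 1/(M + M) = 1/(2*M))
T(10)/n(U, -25) = ((½)/10)/21 = ((½)*(⅒))*(1/21) = (1/20)*(1/21) = 1/420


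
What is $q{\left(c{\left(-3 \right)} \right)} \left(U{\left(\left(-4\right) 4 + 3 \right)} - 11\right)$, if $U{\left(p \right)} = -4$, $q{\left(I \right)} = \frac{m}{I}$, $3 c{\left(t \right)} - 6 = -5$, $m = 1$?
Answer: $-45$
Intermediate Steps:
$c{\left(t \right)} = \frac{1}{3}$ ($c{\left(t \right)} = 2 + \frac{1}{3} \left(-5\right) = 2 - \frac{5}{3} = \frac{1}{3}$)
$q{\left(I \right)} = \frac{1}{I}$ ($q{\left(I \right)} = 1 \frac{1}{I} = \frac{1}{I}$)
$q{\left(c{\left(-3 \right)} \right)} \left(U{\left(\left(-4\right) 4 + 3 \right)} - 11\right) = \frac{1}{\frac{1}{3}} \left(-4 - 11\right) = 3 \left(-15\right) = -45$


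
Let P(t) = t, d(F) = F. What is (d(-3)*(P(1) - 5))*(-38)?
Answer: -456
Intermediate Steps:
(d(-3)*(P(1) - 5))*(-38) = -3*(1 - 5)*(-38) = -3*(-4)*(-38) = 12*(-38) = -456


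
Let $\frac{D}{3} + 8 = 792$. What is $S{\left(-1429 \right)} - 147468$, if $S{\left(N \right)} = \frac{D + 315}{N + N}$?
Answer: $- \frac{421466211}{2858} \approx -1.4747 \cdot 10^{5}$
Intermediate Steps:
$D = 2352$ ($D = -24 + 3 \cdot 792 = -24 + 2376 = 2352$)
$S{\left(N \right)} = \frac{2667}{2 N}$ ($S{\left(N \right)} = \frac{2352 + 315}{N + N} = \frac{2667}{2 N}$)
$S{\left(-1429 \right)} - 147468 = \frac{2667}{2 \left(-1429\right)} - 147468 = \frac{2667}{2} \left(- \frac{1}{1429}\right) - 147468 = - \frac{2667}{2858} - 147468 = - \frac{421466211}{2858}$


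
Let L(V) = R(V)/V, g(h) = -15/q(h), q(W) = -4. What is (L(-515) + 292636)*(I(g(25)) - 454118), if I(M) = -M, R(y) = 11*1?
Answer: -273758267230623/2060 ≈ -1.3289e+11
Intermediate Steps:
R(y) = 11
g(h) = 15/4 (g(h) = -15/(-4) = -15*(-1/4) = 15/4)
L(V) = 11/V
(L(-515) + 292636)*(I(g(25)) - 454118) = (11/(-515) + 292636)*(-1*15/4 - 454118) = (11*(-1/515) + 292636)*(-15/4 - 454118) = (-11/515 + 292636)*(-1816487/4) = (150707529/515)*(-1816487/4) = -273758267230623/2060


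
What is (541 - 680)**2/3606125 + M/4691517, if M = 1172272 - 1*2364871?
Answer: -1403338756306/5639398913875 ≈ -0.24885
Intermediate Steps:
M = -1192599 (M = 1172272 - 2364871 = -1192599)
(541 - 680)**2/3606125 + M/4691517 = (541 - 680)**2/3606125 - 1192599/4691517 = (-139)**2*(1/3606125) - 1192599*1/4691517 = 19321*(1/3606125) - 397533/1563839 = 19321/3606125 - 397533/1563839 = -1403338756306/5639398913875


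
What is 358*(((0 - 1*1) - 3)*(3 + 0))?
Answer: -4296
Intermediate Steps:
358*(((0 - 1*1) - 3)*(3 + 0)) = 358*(((0 - 1) - 3)*3) = 358*((-1 - 3)*3) = 358*(-4*3) = 358*(-12) = -4296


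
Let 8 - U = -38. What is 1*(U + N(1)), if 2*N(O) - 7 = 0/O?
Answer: 99/2 ≈ 49.500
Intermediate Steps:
U = 46 (U = 8 - 1*(-38) = 8 + 38 = 46)
N(O) = 7/2 (N(O) = 7/2 + (0/O)/2 = 7/2 + (½)*0 = 7/2 + 0 = 7/2)
1*(U + N(1)) = 1*(46 + 7/2) = 1*(99/2) = 99/2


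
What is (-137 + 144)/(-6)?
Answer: -7/6 ≈ -1.1667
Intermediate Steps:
(-137 + 144)/(-6) = 7*(-1/6) = -7/6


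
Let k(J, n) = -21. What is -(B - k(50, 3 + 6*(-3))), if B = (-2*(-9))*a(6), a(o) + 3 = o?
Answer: -75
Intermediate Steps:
a(o) = -3 + o
B = 54 (B = (-2*(-9))*(-3 + 6) = 18*3 = 54)
-(B - k(50, 3 + 6*(-3))) = -(54 - 1*(-21)) = -(54 + 21) = -1*75 = -75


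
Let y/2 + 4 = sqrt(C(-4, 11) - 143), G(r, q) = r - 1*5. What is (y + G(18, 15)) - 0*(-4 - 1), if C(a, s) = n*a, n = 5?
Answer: 5 + 2*I*sqrt(163) ≈ 5.0 + 25.534*I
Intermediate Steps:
G(r, q) = -5 + r (G(r, q) = r - 5 = -5 + r)
C(a, s) = 5*a
y = -8 + 2*I*sqrt(163) (y = -8 + 2*sqrt(5*(-4) - 143) = -8 + 2*sqrt(-20 - 143) = -8 + 2*sqrt(-163) = -8 + 2*(I*sqrt(163)) = -8 + 2*I*sqrt(163) ≈ -8.0 + 25.534*I)
(y + G(18, 15)) - 0*(-4 - 1) = ((-8 + 2*I*sqrt(163)) + (-5 + 18)) - 0*(-4 - 1) = ((-8 + 2*I*sqrt(163)) + 13) - 0*(-5) = (5 + 2*I*sqrt(163)) - 1*0 = (5 + 2*I*sqrt(163)) + 0 = 5 + 2*I*sqrt(163)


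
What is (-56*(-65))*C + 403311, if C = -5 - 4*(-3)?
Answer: 428791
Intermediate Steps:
C = 7 (C = -5 + 12 = 7)
(-56*(-65))*C + 403311 = -56*(-65)*7 + 403311 = 3640*7 + 403311 = 25480 + 403311 = 428791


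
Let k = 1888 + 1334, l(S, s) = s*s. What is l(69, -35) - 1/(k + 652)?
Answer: 4745649/3874 ≈ 1225.0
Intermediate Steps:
l(S, s) = s²
k = 3222
l(69, -35) - 1/(k + 652) = (-35)² - 1/(3222 + 652) = 1225 - 1/3874 = 4745649/3874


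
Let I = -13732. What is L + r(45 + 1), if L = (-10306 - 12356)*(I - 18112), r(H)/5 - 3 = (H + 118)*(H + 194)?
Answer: 721845543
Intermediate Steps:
r(H) = 15 + 5*(118 + H)*(194 + H) (r(H) = 15 + 5*((H + 118)*(H + 194)) = 15 + 5*((118 + H)*(194 + H)) = 15 + 5*(118 + H)*(194 + H))
L = 721648728 (L = (-10306 - 12356)*(-13732 - 18112) = -22662*(-31844) = 721648728)
L + r(45 + 1) = 721648728 + (114475 + 5*(45 + 1)**2 + 1560*(45 + 1)) = 721648728 + (114475 + 5*46**2 + 1560*46) = 721648728 + (114475 + 5*2116 + 71760) = 721648728 + (114475 + 10580 + 71760) = 721648728 + 196815 = 721845543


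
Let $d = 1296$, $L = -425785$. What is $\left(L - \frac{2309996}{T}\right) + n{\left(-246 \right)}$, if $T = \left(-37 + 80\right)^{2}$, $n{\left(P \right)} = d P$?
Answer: $- \frac{1379077245}{1849} \approx -7.4585 \cdot 10^{5}$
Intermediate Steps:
$n{\left(P \right)} = 1296 P$
$T = 1849$ ($T = 43^{2} = 1849$)
$\left(L - \frac{2309996}{T}\right) + n{\left(-246 \right)} = \left(-425785 - \frac{2309996}{1849}\right) + 1296 \left(-246\right) = \left(-425785 - \frac{2309996}{1849}\right) - 318816 = - \frac{789586461}{1849} - 318816 = - \frac{1379077245}{1849}$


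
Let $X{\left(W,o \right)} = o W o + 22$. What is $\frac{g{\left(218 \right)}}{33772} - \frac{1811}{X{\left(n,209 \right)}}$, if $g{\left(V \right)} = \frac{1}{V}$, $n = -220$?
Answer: $\frac{6671363927}{35375088688104} \approx 0.00018859$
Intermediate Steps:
$X{\left(W,o \right)} = 22 + W o^{2}$ ($X{\left(W,o \right)} = W o o + 22 = W o^{2} + 22 = 22 + W o^{2}$)
$\frac{g{\left(218 \right)}}{33772} - \frac{1811}{X{\left(n,209 \right)}} = \frac{1}{218 \cdot 33772} - \frac{1811}{22 - 220 \cdot 209^{2}} = \frac{1}{218} \cdot \frac{1}{33772} - \frac{1811}{22 - 9609820} = \frac{1}{7362296} - \frac{1811}{22 - 9609820} = \frac{1}{7362296} - \frac{1811}{-9609798} = \frac{1}{7362296} - - \frac{1811}{9609798} = \frac{1}{7362296} + \frac{1811}{9609798} = \frac{6671363927}{35375088688104}$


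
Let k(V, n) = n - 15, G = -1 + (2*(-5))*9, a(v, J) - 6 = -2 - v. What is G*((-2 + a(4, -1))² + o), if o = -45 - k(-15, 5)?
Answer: 2821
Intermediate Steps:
a(v, J) = 4 - v (a(v, J) = 6 + (-2 - v) = 4 - v)
G = -91 (G = -1 - 10*9 = -1 - 90 = -91)
k(V, n) = -15 + n
o = -35 (o = -45 - (-15 + 5) = -45 - 1*(-10) = -45 + 10 = -35)
G*((-2 + a(4, -1))² + o) = -91*((-2 + (4 - 1*4))² - 35) = -91*((-2 + (4 - 4))² - 35) = -91*((-2 + 0)² - 35) = -91*((-2)² - 35) = -91*(4 - 35) = -91*(-31) = 2821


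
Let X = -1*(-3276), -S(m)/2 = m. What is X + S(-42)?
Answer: 3360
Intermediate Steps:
S(m) = -2*m
X = 3276
X + S(-42) = 3276 - 2*(-42) = 3276 + 84 = 3360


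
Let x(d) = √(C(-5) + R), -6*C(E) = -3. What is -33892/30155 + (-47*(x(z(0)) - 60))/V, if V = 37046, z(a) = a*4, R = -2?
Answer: -15817918/15096245 - 47*I*√6/74092 ≈ -1.0478 - 0.0015538*I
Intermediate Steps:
C(E) = ½ (C(E) = -⅙*(-3) = ½)
z(a) = 4*a
x(d) = I*√6/2 (x(d) = √(½ - 2) = √(-3/2) = I*√6/2)
-33892/30155 + (-47*(x(z(0)) - 60))/V = -33892/30155 - 47*(I*√6/2 - 60)/37046 = -33892*1/30155 - 47*(-60 + I*√6/2)*(1/37046) = -916/815 + (2820 - 47*I*√6/2)*(1/37046) = -916/815 + (1410/18523 - 47*I*√6/74092) = -15817918/15096245 - 47*I*√6/74092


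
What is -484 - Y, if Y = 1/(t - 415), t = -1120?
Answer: -742939/1535 ≈ -484.00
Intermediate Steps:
Y = -1/1535 (Y = 1/(-1120 - 415) = 1/(-1535) = -1/1535 ≈ -0.00065147)
-484 - Y = -484 - 1*(-1/1535) = -484 + 1/1535 = -742939/1535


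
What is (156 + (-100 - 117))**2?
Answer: 3721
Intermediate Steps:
(156 + (-100 - 117))**2 = (156 - 217)**2 = (-61)**2 = 3721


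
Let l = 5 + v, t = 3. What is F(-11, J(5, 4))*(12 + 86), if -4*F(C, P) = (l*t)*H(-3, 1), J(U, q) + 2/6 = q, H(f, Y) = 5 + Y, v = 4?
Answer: -3969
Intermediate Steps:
J(U, q) = -⅓ + q
l = 9 (l = 5 + 4 = 9)
F(C, P) = -81/2 (F(C, P) = -9*3*(5 + 1)/4 = -27*6/4 = -¼*162 = -81/2)
F(-11, J(5, 4))*(12 + 86) = -81*(12 + 86)/2 = -81/2*98 = -3969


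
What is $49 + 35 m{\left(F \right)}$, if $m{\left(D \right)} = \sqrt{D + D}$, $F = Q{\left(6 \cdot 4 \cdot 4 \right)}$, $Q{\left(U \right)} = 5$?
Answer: $49 + 35 \sqrt{10} \approx 159.68$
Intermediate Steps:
$F = 5$
$m{\left(D \right)} = \sqrt{2} \sqrt{D}$ ($m{\left(D \right)} = \sqrt{2 D} = \sqrt{2} \sqrt{D}$)
$49 + 35 m{\left(F \right)} = 49 + 35 \sqrt{2} \sqrt{5} = 49 + 35 \sqrt{10}$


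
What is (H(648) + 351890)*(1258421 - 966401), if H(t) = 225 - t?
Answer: 102635393340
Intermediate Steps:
(H(648) + 351890)*(1258421 - 966401) = ((225 - 1*648) + 351890)*(1258421 - 966401) = ((225 - 648) + 351890)*292020 = (-423 + 351890)*292020 = 351467*292020 = 102635393340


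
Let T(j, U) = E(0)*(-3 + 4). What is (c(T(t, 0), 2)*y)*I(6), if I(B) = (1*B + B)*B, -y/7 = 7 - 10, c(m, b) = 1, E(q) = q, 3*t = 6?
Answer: 1512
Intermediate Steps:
t = 2 (t = (⅓)*6 = 2)
T(j, U) = 0 (T(j, U) = 0*(-3 + 4) = 0*1 = 0)
y = 21 (y = -7*(7 - 10) = -7*(-3) = 21)
I(B) = 2*B² (I(B) = (B + B)*B = (2*B)*B = 2*B²)
(c(T(t, 0), 2)*y)*I(6) = (1*21)*(2*6²) = 21*(2*36) = 21*72 = 1512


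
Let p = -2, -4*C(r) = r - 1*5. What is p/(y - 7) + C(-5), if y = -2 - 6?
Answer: 79/30 ≈ 2.6333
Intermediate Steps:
y = -8
C(r) = 5/4 - r/4 (C(r) = -(r - 1*5)/4 = -(r - 5)/4 = -(-5 + r)/4 = 5/4 - r/4)
p/(y - 7) + C(-5) = -2/(-8 - 7) + (5/4 - 1/4*(-5)) = -2/(-15) + (5/4 + 5/4) = -2*(-1/15) + 5/2 = 2/15 + 5/2 = 79/30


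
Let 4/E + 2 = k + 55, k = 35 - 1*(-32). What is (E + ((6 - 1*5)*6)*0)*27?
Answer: 9/10 ≈ 0.90000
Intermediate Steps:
k = 67 (k = 35 + 32 = 67)
E = 1/30 (E = 4/(-2 + (67 + 55)) = 4/(-2 + 122) = 4/120 = 4*(1/120) = 1/30 ≈ 0.033333)
(E + ((6 - 1*5)*6)*0)*27 = (1/30 + ((6 - 1*5)*6)*0)*27 = (1/30 + ((6 - 5)*6)*0)*27 = (1/30 + (1*6)*0)*27 = (1/30 + 6*0)*27 = (1/30 + 0)*27 = (1/30)*27 = 9/10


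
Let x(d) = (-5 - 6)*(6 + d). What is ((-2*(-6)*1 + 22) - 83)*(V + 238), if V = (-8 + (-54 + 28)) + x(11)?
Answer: -833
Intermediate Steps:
x(d) = -66 - 11*d (x(d) = -11*(6 + d) = -66 - 11*d)
V = -221 (V = (-8 + (-54 + 28)) + (-66 - 11*11) = (-8 - 26) + (-66 - 121) = -34 - 187 = -221)
((-2*(-6)*1 + 22) - 83)*(V + 238) = ((-2*(-6)*1 + 22) - 83)*(-221 + 238) = ((12*1 + 22) - 83)*17 = ((12 + 22) - 83)*17 = (34 - 83)*17 = -49*17 = -833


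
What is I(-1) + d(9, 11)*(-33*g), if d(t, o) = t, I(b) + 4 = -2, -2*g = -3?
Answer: -903/2 ≈ -451.50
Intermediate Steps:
g = 3/2 (g = -½*(-3) = 3/2 ≈ 1.5000)
I(b) = -6 (I(b) = -4 - 2 = -6)
I(-1) + d(9, 11)*(-33*g) = -6 + 9*(-33*3/2) = -6 + 9*(-99/2) = -6 - 891/2 = -903/2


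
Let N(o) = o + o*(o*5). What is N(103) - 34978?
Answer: 18170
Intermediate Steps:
N(o) = o + 5*o² (N(o) = o + o*(5*o) = o + 5*o²)
N(103) - 34978 = 103*(1 + 5*103) - 34978 = 103*(1 + 515) - 34978 = 103*516 - 34978 = 53148 - 34978 = 18170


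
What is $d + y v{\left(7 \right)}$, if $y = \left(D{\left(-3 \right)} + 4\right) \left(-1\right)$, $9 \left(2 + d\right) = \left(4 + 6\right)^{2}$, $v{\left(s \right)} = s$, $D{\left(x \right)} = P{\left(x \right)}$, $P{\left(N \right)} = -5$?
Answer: $\frac{145}{9} \approx 16.111$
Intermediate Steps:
$D{\left(x \right)} = -5$
$d = \frac{82}{9}$ ($d = -2 + \frac{\left(4 + 6\right)^{2}}{9} = -2 + \frac{10^{2}}{9} = -2 + \frac{1}{9} \cdot 100 = -2 + \frac{100}{9} = \frac{82}{9} \approx 9.1111$)
$y = 1$ ($y = \left(-5 + 4\right) \left(-1\right) = \left(-1\right) \left(-1\right) = 1$)
$d + y v{\left(7 \right)} = \frac{82}{9} + 1 \cdot 7 = \frac{82}{9} + 7 = \frac{145}{9}$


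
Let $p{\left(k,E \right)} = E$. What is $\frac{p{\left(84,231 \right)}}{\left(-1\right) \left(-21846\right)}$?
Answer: $\frac{7}{662} \approx 0.010574$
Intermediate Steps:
$\frac{p{\left(84,231 \right)}}{\left(-1\right) \left(-21846\right)} = \frac{231}{\left(-1\right) \left(-21846\right)} = \frac{231}{21846} = 231 \cdot \frac{1}{21846} = \frac{7}{662}$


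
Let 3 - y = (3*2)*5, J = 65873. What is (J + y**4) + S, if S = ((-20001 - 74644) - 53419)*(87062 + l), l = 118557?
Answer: -30444174302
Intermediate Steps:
y = -27 (y = 3 - 3*2*5 = 3 - 6*5 = 3 - 1*30 = 3 - 30 = -27)
S = -30444771616 (S = ((-20001 - 74644) - 53419)*(87062 + 118557) = (-94645 - 53419)*205619 = -148064*205619 = -30444771616)
(J + y**4) + S = (65873 + (-27)**4) - 30444771616 = (65873 + 531441) - 30444771616 = 597314 - 30444771616 = -30444174302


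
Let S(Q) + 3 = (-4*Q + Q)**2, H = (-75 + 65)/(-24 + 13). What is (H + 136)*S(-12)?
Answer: 1947258/11 ≈ 1.7702e+5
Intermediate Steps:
H = 10/11 (H = -10/(-11) = -10*(-1/11) = 10/11 ≈ 0.90909)
S(Q) = -3 + 9*Q**2 (S(Q) = -3 + (-4*Q + Q)**2 = -3 + (-3*Q)**2 = -3 + 9*Q**2)
(H + 136)*S(-12) = (10/11 + 136)*(-3 + 9*(-12)**2) = 1506*(-3 + 9*144)/11 = 1506*(-3 + 1296)/11 = (1506/11)*1293 = 1947258/11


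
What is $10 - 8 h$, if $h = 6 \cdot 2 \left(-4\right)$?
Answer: $394$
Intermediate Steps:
$h = -48$ ($h = 12 \left(-4\right) = -48$)
$10 - 8 h = 10 - -384 = 10 + 384 = 394$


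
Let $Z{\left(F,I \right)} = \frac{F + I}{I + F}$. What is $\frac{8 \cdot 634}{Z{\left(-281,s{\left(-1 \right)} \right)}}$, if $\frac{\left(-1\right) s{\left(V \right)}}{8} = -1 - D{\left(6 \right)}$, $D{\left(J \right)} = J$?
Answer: $5072$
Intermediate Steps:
$s{\left(V \right)} = 56$ ($s{\left(V \right)} = - 8 \left(-1 - 6\right) = \left(-8\right) \left(-7\right) = 56$)
$Z{\left(F,I \right)} = 1$ ($Z{\left(F,I \right)} = \frac{F + I}{F + I} = 1$)
$\frac{8 \cdot 634}{Z{\left(-281,s{\left(-1 \right)} \right)}} = \frac{8 \cdot 634}{1} = 5072 \cdot 1 = 5072$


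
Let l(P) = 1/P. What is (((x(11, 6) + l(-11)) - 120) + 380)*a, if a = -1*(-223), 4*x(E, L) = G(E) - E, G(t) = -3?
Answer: 1257943/22 ≈ 57179.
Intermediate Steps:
x(E, L) = -3/4 - E/4 (x(E, L) = (-3 - E)/4 = -3/4 - E/4)
l(P) = 1/P
a = 223
(((x(11, 6) + l(-11)) - 120) + 380)*a = ((((-3/4 - 1/4*11) + 1/(-11)) - 120) + 380)*223 = ((((-3/4 - 11/4) - 1/11) - 120) + 380)*223 = (((-7/2 - 1/11) - 120) + 380)*223 = ((-79/22 - 120) + 380)*223 = (-2719/22 + 380)*223 = (5641/22)*223 = 1257943/22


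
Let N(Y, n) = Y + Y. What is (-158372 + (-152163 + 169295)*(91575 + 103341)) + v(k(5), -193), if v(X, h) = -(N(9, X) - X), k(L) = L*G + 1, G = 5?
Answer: 3339142548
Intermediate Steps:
N(Y, n) = 2*Y
k(L) = 1 + 5*L (k(L) = L*5 + 1 = 5*L + 1 = 1 + 5*L)
v(X, h) = -18 + X (v(X, h) = -(2*9 - X) = -(18 - X) = -18 + X)
(-158372 + (-152163 + 169295)*(91575 + 103341)) + v(k(5), -193) = (-158372 + (-152163 + 169295)*(91575 + 103341)) + (-18 + (1 + 5*5)) = (-158372 + 17132*194916) + (-18 + (1 + 25)) = (-158372 + 3339300912) + (-18 + 26) = 3339142540 + 8 = 3339142548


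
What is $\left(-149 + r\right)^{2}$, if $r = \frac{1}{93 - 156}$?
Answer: $\frac{88134544}{3969} \approx 22206.0$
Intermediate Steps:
$r = - \frac{1}{63}$ ($r = \frac{1}{-63} = - \frac{1}{63} \approx -0.015873$)
$\left(-149 + r\right)^{2} = \left(-149 - \frac{1}{63}\right)^{2} = \left(- \frac{9388}{63}\right)^{2} = \frac{88134544}{3969}$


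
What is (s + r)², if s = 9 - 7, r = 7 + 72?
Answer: 6561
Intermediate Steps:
r = 79
s = 2
(s + r)² = (2 + 79)² = 81² = 6561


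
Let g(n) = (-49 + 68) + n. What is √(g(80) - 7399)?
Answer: 10*I*√73 ≈ 85.44*I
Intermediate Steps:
g(n) = 19 + n
√(g(80) - 7399) = √((19 + 80) - 7399) = √(99 - 7399) = √(-7300) = 10*I*√73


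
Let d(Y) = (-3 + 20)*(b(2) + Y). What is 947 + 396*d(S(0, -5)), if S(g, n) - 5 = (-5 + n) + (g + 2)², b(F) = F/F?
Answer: 947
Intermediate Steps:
b(F) = 1
S(g, n) = n + (2 + g)² (S(g, n) = 5 + ((-5 + n) + (g + 2)²) = 5 + ((-5 + n) + (2 + g)²) = 5 + (-5 + n + (2 + g)²) = n + (2 + g)²)
d(Y) = 17 + 17*Y (d(Y) = (-3 + 20)*(1 + Y) = 17*(1 + Y) = 17 + 17*Y)
947 + 396*d(S(0, -5)) = 947 + 396*(17 + 17*(-5 + (2 + 0)²)) = 947 + 396*(17 + 17*(-5 + 2²)) = 947 + 396*(17 + 17*(-5 + 4)) = 947 + 396*(17 + 17*(-1)) = 947 + 396*(17 - 17) = 947 + 396*0 = 947 + 0 = 947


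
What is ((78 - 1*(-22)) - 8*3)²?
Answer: 5776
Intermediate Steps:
((78 - 1*(-22)) - 8*3)² = ((78 + 22) - 24)² = (100 - 24)² = 76² = 5776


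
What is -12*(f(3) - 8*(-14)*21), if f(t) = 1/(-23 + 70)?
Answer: -1326540/47 ≈ -28224.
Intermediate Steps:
f(t) = 1/47
-12*(f(3) - 8*(-14)*21) = -12*(1/47 - 8*(-14)*21) = -12*(1/47 - (-112)*21) = -12*(1/47 - 1*(-2352)) = -12*(1/47 + 2352) = -12*110545/47 = -1326540/47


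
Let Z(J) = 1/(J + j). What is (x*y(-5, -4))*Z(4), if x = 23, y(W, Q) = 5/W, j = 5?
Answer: -23/9 ≈ -2.5556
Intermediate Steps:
Z(J) = 1/(5 + J) (Z(J) = 1/(J + 5) = 1/(5 + J))
(x*y(-5, -4))*Z(4) = (23*(5/(-5)))/(5 + 4) = (23*(5*(-1/5)))/9 = (23*(-1))*(1/9) = -23*1/9 = -23/9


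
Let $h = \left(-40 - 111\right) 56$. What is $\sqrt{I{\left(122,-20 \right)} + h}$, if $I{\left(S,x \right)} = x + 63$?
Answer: $i \sqrt{8413} \approx 91.722 i$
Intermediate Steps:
$I{\left(S,x \right)} = 63 + x$
$h = -8456$ ($h = \left(-151\right) 56 = -8456$)
$\sqrt{I{\left(122,-20 \right)} + h} = \sqrt{\left(63 - 20\right) - 8456} = \sqrt{43 - 8456} = \sqrt{-8413} = i \sqrt{8413}$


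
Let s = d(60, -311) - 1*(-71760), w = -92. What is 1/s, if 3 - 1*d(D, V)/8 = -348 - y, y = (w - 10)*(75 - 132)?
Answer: 1/121080 ≈ 8.2590e-6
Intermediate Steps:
y = 5814 (y = (-92 - 10)*(75 - 132) = -102*(-57) = 5814)
d(D, V) = 49320 (d(D, V) = 24 - 8*(-348 - 1*5814) = 24 - 8*(-348 - 5814) = 24 - 8*(-6162) = 24 + 49296 = 49320)
s = 121080 (s = 49320 - 1*(-71760) = 49320 + 71760 = 121080)
1/s = 1/121080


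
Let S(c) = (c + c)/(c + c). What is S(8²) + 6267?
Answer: 6268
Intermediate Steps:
S(c) = 1 (S(c) = (2*c)/((2*c)) = (2*c)*(1/(2*c)) = 1)
S(8²) + 6267 = 1 + 6267 = 6268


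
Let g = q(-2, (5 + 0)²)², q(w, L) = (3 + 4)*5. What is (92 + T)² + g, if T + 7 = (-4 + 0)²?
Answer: 11426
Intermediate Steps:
T = 9 (T = -7 + (-4 + 0)² = -7 + (-4)² = -7 + 16 = 9)
q(w, L) = 35 (q(w, L) = 7*5 = 35)
g = 1225 (g = 35² = 1225)
(92 + T)² + g = (92 + 9)² + 1225 = 101² + 1225 = 10201 + 1225 = 11426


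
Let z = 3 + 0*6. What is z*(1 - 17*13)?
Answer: -660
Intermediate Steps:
z = 3 (z = 3 + 0 = 3)
z*(1 - 17*13) = 3*(1 - 17*13) = 3*(1 - 221) = 3*(-220) = -660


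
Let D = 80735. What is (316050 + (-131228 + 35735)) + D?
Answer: 301292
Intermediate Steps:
(316050 + (-131228 + 35735)) + D = (316050 + (-131228 + 35735)) + 80735 = (316050 - 95493) + 80735 = 220557 + 80735 = 301292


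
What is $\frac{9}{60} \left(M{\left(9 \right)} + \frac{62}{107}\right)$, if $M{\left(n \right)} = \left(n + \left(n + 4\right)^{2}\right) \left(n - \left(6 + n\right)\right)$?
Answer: $- \frac{171321}{1070} \approx -160.11$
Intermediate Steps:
$M{\left(n \right)} = - 6 n - 6 \left(4 + n\right)^{2}$ ($M{\left(n \right)} = \left(n + \left(4 + n\right)^{2}\right) \left(-6\right) = - 6 n - 6 \left(4 + n\right)^{2}$)
$\frac{9}{60} \left(M{\left(9 \right)} + \frac{62}{107}\right) = \frac{9}{60} \left(\left(\left(-6\right) 9 - 6 \left(4 + 9\right)^{2}\right) + \frac{62}{107}\right) = 9 \cdot \frac{1}{60} \left(\left(-54 - 6 \cdot 13^{2}\right) + 62 \cdot \frac{1}{107}\right) = \frac{3 \left(\left(-54 - 1014\right) + \frac{62}{107}\right)}{20} = \frac{3 \left(-1068 + \frac{62}{107}\right)}{20} = \frac{3}{20} \left(- \frac{114214}{107}\right) = - \frac{171321}{1070}$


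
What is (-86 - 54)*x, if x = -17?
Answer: 2380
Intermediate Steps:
(-86 - 54)*x = (-86 - 54)*(-17) = -140*(-17) = 2380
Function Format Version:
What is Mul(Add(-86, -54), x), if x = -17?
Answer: 2380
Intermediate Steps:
Mul(Add(-86, -54), x) = Mul(Add(-86, -54), -17) = Mul(-140, -17) = 2380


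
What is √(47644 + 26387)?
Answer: √74031 ≈ 272.09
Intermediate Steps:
√(47644 + 26387) = √74031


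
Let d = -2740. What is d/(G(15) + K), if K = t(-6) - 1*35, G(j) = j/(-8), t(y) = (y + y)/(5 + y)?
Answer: 21920/199 ≈ 110.15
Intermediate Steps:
t(y) = 2*y/(5 + y) (t(y) = (2*y)/(5 + y) = 2*y/(5 + y))
G(j) = -j/8 (G(j) = j*(-⅛) = -j/8)
K = -23 (K = 2*(-6)/(5 - 6) - 1*35 = 2*(-6)/(-1) - 35 = 2*(-6)*(-1) - 35 = 12 - 35 = -23)
d/(G(15) + K) = -2740/(-⅛*15 - 23) = -2740/(-15/8 - 23) = -2740/(-199/8) = -2740*(-8/199) = 21920/199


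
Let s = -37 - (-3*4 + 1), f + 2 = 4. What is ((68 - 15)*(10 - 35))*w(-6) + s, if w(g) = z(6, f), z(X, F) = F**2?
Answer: -5326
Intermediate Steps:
f = 2 (f = -2 + 4 = 2)
s = -26 (s = -37 - (-12 + 1) = -37 - 1*(-11) = -37 + 11 = -26)
w(g) = 4 (w(g) = 2**2 = 4)
((68 - 15)*(10 - 35))*w(-6) + s = ((68 - 15)*(10 - 35))*4 - 26 = (53*(-25))*4 - 26 = -1325*4 - 26 = -5300 - 26 = -5326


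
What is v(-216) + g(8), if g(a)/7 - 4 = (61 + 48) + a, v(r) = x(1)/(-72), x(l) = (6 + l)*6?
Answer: 10157/12 ≈ 846.42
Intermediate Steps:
x(l) = 36 + 6*l
v(r) = -7/12 (v(r) = (36 + 6*1)/(-72) = (36 + 6)*(-1/72) = 42*(-1/72) = -7/12)
g(a) = 791 + 7*a (g(a) = 28 + 7*((61 + 48) + a) = 28 + 7*(109 + a) = 28 + (763 + 7*a) = 791 + 7*a)
v(-216) + g(8) = -7/12 + (791 + 7*8) = -7/12 + (791 + 56) = -7/12 + 847 = 10157/12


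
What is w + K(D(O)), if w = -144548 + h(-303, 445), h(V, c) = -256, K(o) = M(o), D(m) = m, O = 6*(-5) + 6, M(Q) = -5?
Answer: -144809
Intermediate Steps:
O = -24 (O = -30 + 6 = -24)
K(o) = -5
w = -144804 (w = -144548 - 256 = -144804)
w + K(D(O)) = -144804 - 5 = -144809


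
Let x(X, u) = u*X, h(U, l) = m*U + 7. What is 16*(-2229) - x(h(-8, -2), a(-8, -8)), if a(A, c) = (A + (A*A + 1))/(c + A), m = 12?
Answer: -575697/16 ≈ -35981.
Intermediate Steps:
h(U, l) = 7 + 12*U (h(U, l) = 12*U + 7 = 7 + 12*U)
a(A, c) = (1 + A + A²)/(A + c) (a(A, c) = (A + (A² + 1))/(A + c) = (A + (1 + A²))/(A + c) = (1 + A + A²)/(A + c))
x(X, u) = X*u
16*(-2229) - x(h(-8, -2), a(-8, -8)) = 16*(-2229) - (7 + 12*(-8))*(1 - 8 + (-8)²)/(-8 - 8) = -35664 - (7 - 96)*(1 - 8 + 64)/(-16) = -35664 - (-89)*(-1/16*57) = -35664 - (-89)*(-57)/16 = -35664 - 1*5073/16 = -35664 - 5073/16 = -575697/16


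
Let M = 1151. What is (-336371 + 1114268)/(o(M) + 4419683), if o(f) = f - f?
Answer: 777897/4419683 ≈ 0.17601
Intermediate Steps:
o(f) = 0
(-336371 + 1114268)/(o(M) + 4419683) = (-336371 + 1114268)/(0 + 4419683) = 777897/4419683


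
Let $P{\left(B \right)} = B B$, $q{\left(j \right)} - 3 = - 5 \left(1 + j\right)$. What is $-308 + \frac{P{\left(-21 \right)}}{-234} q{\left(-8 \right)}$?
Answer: $- \frac{4935}{13} \approx -379.62$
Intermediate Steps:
$q{\left(j \right)} = -2 - 5 j$ ($q{\left(j \right)} = 3 - 5 \left(1 + j\right) = 3 - \left(5 + 5 j\right) = -2 - 5 j$)
$P{\left(B \right)} = B^{2}$
$-308 + \frac{P{\left(-21 \right)}}{-234} q{\left(-8 \right)} = -308 + \frac{\left(-21\right)^{2}}{-234} \left(-2 - -40\right) = -308 + 441 \left(- \frac{1}{234}\right) \left(-2 + 40\right) = -308 - \frac{931}{13} = - \frac{4935}{13}$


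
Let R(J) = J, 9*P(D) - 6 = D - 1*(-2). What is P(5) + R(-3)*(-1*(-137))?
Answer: -3686/9 ≈ -409.56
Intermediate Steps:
P(D) = 8/9 + D/9 (P(D) = ⅔ + (D - 1*(-2))/9 = ⅔ + (D + 2)/9 = ⅔ + (2 + D)/9 = ⅔ + (2/9 + D/9) = 8/9 + D/9)
P(5) + R(-3)*(-1*(-137)) = (8/9 + (⅑)*5) - (-3)*(-137) = (8/9 + 5/9) - 3*137 = 13/9 - 411 = -3686/9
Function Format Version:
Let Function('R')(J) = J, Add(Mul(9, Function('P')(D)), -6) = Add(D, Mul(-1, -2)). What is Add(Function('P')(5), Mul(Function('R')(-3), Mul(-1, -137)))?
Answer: Rational(-3686, 9) ≈ -409.56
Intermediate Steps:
Function('P')(D) = Add(Rational(8, 9), Mul(Rational(1, 9), D)) (Function('P')(D) = Add(Rational(2, 3), Mul(Rational(1, 9), Add(D, Mul(-1, -2)))) = Add(Rational(2, 3), Mul(Rational(1, 9), Add(D, 2))) = Add(Rational(2, 3), Mul(Rational(1, 9), Add(2, D))) = Add(Rational(2, 3), Add(Rational(2, 9), Mul(Rational(1, 9), D))) = Add(Rational(8, 9), Mul(Rational(1, 9), D)))
Add(Function('P')(5), Mul(Function('R')(-3), Mul(-1, -137))) = Add(Add(Rational(8, 9), Mul(Rational(1, 9), 5)), Mul(-3, Mul(-1, -137))) = Add(Add(Rational(8, 9), Rational(5, 9)), Mul(-3, 137)) = Add(Rational(13, 9), -411) = Rational(-3686, 9)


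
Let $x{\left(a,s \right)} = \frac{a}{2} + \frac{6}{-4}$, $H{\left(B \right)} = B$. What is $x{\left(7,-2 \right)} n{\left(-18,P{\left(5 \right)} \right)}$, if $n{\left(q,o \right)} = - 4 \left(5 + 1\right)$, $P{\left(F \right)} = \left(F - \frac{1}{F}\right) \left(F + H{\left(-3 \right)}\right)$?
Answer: $-48$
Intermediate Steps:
$P{\left(F \right)} = \left(-3 + F\right) \left(F - \frac{1}{F}\right)$ ($P{\left(F \right)} = \left(F - \frac{1}{F}\right) \left(F - 3\right) = \left(F - \frac{1}{F}\right) \left(-3 + F\right) = \left(-3 + F\right) \left(F - \frac{1}{F}\right)$)
$x{\left(a,s \right)} = - \frac{3}{2} + \frac{a}{2}$ ($x{\left(a,s \right)} = a \frac{1}{2} + 6 \left(- \frac{1}{4}\right) = \frac{a}{2} - \frac{3}{2} = - \frac{3}{2} + \frac{a}{2}$)
$n{\left(q,o \right)} = -24$ ($n{\left(q,o \right)} = \left(-4\right) 6 = -24$)
$x{\left(7,-2 \right)} n{\left(-18,P{\left(5 \right)} \right)} = \left(- \frac{3}{2} + \frac{1}{2} \cdot 7\right) \left(-24\right) = \left(- \frac{3}{2} + \frac{7}{2}\right) \left(-24\right) = 2 \left(-24\right) = -48$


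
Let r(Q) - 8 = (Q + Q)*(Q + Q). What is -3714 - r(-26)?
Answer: -6426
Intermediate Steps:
r(Q) = 8 + 4*Q**2 (r(Q) = 8 + (Q + Q)*(Q + Q) = 8 + (2*Q)*(2*Q) = 8 + 4*Q**2)
-3714 - r(-26) = -3714 - (8 + 4*(-26)**2) = -3714 - (8 + 4*676) = -3714 - (8 + 2704) = -3714 - 1*2712 = -3714 - 2712 = -6426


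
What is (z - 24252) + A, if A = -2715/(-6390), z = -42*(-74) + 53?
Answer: -8984585/426 ≈ -21091.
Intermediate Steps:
z = 3161 (z = 3108 + 53 = 3161)
A = 181/426 (A = -2715*(-1/6390) = 181/426 ≈ 0.42488)
(z - 24252) + A = (3161 - 24252) + 181/426 = -21091 + 181/426 = -8984585/426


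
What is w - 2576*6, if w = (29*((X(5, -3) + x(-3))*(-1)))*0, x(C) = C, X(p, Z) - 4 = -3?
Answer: -15456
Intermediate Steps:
X(p, Z) = 1 (X(p, Z) = 4 - 3 = 1)
w = 0 (w = (29*((1 - 3)*(-1)))*0 = (29*(-2*(-1)))*0 = (29*2)*0 = 58*0 = 0)
w - 2576*6 = 0 - 2576*6 = 0 - 1*15456 = 0 - 15456 = -15456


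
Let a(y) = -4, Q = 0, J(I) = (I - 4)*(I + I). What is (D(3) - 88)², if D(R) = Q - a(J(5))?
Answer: 7056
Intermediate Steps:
J(I) = 2*I*(-4 + I) (J(I) = (-4 + I)*(2*I) = 2*I*(-4 + I))
D(R) = 4 (D(R) = 0 - 1*(-4) = 0 + 4 = 4)
(D(3) - 88)² = (4 - 88)² = (-84)² = 7056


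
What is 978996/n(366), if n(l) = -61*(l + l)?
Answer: -81583/3721 ≈ -21.925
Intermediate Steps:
n(l) = -122*l
978996/n(366) = 978996/((-122*366)) = 978996/(-44652) = 978996*(-1/44652) = -81583/3721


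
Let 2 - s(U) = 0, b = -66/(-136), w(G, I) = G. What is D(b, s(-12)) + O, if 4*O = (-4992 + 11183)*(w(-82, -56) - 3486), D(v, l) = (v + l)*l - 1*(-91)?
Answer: -187757385/34 ≈ -5.5223e+6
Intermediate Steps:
b = 33/68 (b = -66*(-1/136) = 33/68 ≈ 0.48529)
s(U) = 2 (s(U) = 2 - 1*0 = 2 + 0 = 2)
D(v, l) = 91 + l*(l + v) (D(v, l) = (l + v)*l + 91 = l*(l + v) + 91 = 91 + l*(l + v))
O = -5522372 (O = ((-4992 + 11183)*(-82 - 3486))/4 = (6191*(-3568))/4 = (¼)*(-22089488) = -5522372)
D(b, s(-12)) + O = (91 + 2² + 2*(33/68)) - 5522372 = (91 + 4 + 33/34) - 5522372 = 3263/34 - 5522372 = -187757385/34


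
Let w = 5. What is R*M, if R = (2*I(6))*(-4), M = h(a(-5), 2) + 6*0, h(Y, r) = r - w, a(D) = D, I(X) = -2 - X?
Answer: -192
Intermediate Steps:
h(Y, r) = -5 + r (h(Y, r) = r - 1*5 = r - 5 = -5 + r)
M = -3 (M = (-5 + 2) + 6*0 = -3 + 0 = -3)
R = 64 (R = (2*(-2 - 1*6))*(-4) = (2*(-2 - 6))*(-4) = (2*(-8))*(-4) = -16*(-4) = 64)
R*M = 64*(-3) = -192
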